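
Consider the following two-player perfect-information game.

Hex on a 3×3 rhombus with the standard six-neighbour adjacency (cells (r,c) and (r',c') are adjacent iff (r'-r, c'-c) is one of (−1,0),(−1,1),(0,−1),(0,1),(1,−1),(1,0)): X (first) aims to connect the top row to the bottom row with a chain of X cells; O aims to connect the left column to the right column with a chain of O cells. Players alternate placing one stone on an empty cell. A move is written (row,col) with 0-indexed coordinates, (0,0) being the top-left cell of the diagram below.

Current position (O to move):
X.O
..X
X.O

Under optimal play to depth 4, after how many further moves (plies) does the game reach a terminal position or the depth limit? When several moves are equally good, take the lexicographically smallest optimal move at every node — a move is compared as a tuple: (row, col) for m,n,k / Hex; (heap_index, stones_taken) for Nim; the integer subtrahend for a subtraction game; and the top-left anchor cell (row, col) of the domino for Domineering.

ply 1, O at X.O/..X/X.O | (0,1)=-1→XOO/..X/X.O; (1,0)=+1→X.O/O.X/X.O*; (1,1)=-1→X.O/.OX/X.O; (2,1)=-1→X.O/..X/XOO
ply 2, X at X.O/O.X/X.O | (0,1)=-1→XXO/O.X/X.O*; (1,1)=-1→X.O/OXX/X.O; (2,1)=-1→X.O/O.X/XXO
ply 3, O at XXO/O.X/X.O | (1,1)=+1→XXO/OOX/X.O*; (2,1)=-1→XXO/O.X/XOO
ply 4: XXO/OOX/X.O is terminal -1 (X); from X.O/..X/X.O depth 4

PV length from [X.O/..X/X.O]: 3 plies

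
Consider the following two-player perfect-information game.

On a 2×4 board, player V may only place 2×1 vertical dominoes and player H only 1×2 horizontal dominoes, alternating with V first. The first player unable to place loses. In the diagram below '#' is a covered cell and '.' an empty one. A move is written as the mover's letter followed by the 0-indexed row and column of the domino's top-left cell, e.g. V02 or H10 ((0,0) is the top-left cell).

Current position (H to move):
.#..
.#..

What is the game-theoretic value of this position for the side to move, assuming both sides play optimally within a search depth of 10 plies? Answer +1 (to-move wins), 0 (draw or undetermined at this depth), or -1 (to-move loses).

ply 1, H at .#../.#.. | H02=+1→.###/.#..*; H12=+1→.#../.###
ply 2, V at .###/.#.. | V00=-1→####/##..*
ply 3, H at ####/##.. | H12=+1→####/####*
ply 4: ####/#### is terminal -1 (V); from .#../.#.. depth 10

value(.#../.#.., H) = +1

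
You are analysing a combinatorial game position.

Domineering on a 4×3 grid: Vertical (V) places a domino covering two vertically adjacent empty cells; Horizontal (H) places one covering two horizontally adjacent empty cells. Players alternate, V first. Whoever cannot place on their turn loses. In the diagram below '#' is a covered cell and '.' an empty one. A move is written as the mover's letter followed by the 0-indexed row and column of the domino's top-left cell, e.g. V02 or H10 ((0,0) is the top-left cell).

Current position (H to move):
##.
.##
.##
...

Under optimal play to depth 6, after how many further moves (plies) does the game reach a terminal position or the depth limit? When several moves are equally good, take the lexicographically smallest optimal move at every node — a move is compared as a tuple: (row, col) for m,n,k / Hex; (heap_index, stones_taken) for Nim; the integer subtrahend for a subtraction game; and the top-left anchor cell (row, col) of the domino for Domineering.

PV length from [##./.##/.##/...]: 2 plies

ply 1, H at ##./.##/.##/... | H30=-1→##./.##/.##/##.*; H31=-1→##./.##/.##/.##
ply 2, V at ##./.##/.##/##. | V10=+1→##./###/###/##.*
ply 3: ##./###/###/##. is terminal -1 (H); from ##./.##/.##/... depth 6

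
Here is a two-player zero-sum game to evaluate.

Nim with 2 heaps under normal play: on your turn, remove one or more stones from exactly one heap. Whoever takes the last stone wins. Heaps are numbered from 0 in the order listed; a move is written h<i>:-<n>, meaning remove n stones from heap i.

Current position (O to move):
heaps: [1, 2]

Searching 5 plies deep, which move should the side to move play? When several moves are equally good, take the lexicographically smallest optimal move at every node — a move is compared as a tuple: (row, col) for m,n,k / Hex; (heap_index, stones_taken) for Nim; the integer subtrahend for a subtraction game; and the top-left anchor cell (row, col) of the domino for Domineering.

[(1,2)] O move#1: h0:-1:-1/(0,2), h1:-1:+1/(1,1)*, h1:-2:-1/(1,0)
[(1,1)] X move#2: h0:-1:-1/(0,1)*, h1:-1:-1/(1,0)
[(0,1)] O move#3: h1:-1:+1/(0,0)*
[(0,0)] end (terminal -1, X#4); searched (1,2) to 5

O's best at [(1,2)]: h1:-1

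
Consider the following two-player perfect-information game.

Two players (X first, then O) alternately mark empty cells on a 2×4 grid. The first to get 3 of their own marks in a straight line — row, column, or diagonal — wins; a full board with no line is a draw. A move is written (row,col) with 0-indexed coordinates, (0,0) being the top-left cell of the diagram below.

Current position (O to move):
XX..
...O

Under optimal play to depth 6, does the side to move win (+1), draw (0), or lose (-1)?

p1 O@[XX../...O]: (0,2)[XXO./...O]+0* (0,3)[XX.O/...O]-1 (1,0)[XX../O..O]-1 (1,1)[XX../.O.O]-1 (1,2)[XX../..OO]-1
p2 X@[XXO./...O]: (0,3)[XXOX/...O]+0* (1,0)[XXO./X..O]+0 (1,1)[XXO./.X.O]+0 (1,2)[XXO./..XO]+0
p3 O@[XXOX/...O]: (1,0)[XXOX/O..O]+0* (1,1)[XXOX/.O.O]+0 (1,2)[XXOX/..OO]+0
p4 X@[XXOX/O..O]: (1,1)[XXOX/OX.O]+0* (1,2)[XXOX/O.XO]+0
p5 O@[XXOX/OX.O]: (1,2)[XXOX/OXOO]+0*
p6 X@[XXOX/OXOO] terminal +0; root [XX../...O] d6

value(XX../...O, O) = 0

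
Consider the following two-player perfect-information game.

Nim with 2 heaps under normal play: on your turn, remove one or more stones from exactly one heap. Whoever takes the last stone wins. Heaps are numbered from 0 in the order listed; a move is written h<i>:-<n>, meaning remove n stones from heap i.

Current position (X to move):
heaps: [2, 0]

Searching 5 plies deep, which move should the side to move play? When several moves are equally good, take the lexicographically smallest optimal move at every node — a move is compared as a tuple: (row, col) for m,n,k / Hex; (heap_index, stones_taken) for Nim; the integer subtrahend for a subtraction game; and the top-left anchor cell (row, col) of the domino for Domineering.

X's best at [(2,0)]: h0:-2

ply 1, X at (2,0) | h0:-1=-1→(1,0); h0:-2=+1→(0,0)*
ply 2: (0,0) is terminal -1 (O); from (2,0) depth 5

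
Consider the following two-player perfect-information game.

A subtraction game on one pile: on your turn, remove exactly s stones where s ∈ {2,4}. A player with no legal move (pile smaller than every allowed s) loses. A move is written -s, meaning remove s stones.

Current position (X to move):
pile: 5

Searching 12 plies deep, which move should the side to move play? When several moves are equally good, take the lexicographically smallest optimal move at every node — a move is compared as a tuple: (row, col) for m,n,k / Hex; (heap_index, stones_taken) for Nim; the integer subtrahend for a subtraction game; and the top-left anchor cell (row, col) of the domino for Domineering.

ply 1, X at 5 | -2=-1→3; -4=+1→1*
ply 2: 1 is terminal -1 (O); from 5 depth 12

X's best at [5]: -4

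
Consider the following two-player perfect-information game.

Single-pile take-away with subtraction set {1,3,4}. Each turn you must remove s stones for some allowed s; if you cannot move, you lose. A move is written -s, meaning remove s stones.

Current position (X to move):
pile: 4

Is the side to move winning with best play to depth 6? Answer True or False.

X winning at [4]: True

[4] X move#1: -1:-1/3, -3:-1/1, -4:+1/0*
[0] end (terminal -1, O#2); searched 4 to 6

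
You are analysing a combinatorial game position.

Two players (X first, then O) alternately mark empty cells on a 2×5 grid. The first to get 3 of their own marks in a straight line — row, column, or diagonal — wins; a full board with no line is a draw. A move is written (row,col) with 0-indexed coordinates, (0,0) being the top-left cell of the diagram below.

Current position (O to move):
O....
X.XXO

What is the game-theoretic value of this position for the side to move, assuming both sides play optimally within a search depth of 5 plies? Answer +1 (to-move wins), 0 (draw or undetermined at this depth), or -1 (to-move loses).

value(O..../X.XXO, O) = 0

[O..../X.XXO] O move#1: (0,1):-1/OO.../X.XXO, (0,2):-1/O.O../X.XXO, (0,3):-1/O..O./X.XXO, (0,4):-1/O...O/X.XXO, (1,1):+0/O..../XOXXO*
[O..../XOXXO] X move#2: (0,1):+0/OX.../XOXXO*, (0,2):+0/O.X../XOXXO, (0,3):+0/O..X./XOXXO, (0,4):+0/O...X/XOXXO
[OX.../XOXXO] O move#3: (0,2):+0/OXO../XOXXO*, (0,3):+0/OX.O./XOXXO, (0,4):+0/OX..O/XOXXO
[OXO../XOXXO] X move#4: (0,3):+0/OXOX./XOXXO*, (0,4):+0/OXO.X/XOXXO
[OXOX./XOXXO] O move#5: (0,4):+0/OXOXO/XOXXO*
[OXOXO/XOXXO] end (terminal +0, X#6); searched O..../X.XXO to 5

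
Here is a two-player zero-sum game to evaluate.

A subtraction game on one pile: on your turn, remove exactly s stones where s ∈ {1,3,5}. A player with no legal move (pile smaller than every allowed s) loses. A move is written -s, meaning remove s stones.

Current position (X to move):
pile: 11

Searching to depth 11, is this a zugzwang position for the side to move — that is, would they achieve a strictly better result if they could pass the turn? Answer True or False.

zugzwang(11, X) = False

[11] X move#1: -1:+1/10*, -3:+1/8, -5:+1/6
[10] O move#2: -1:-1/9*, -3:-1/7, -5:-1/5
[9] X move#3: -1:+1/8*, -3:+1/6, -5:+1/4
[8] O move#4: -1:-1/7*, -3:-1/5, -5:-1/3
[7] X move#5: -1:+1/6*, -3:+1/4, -5:+1/2
[6] O move#6: -1:-1/5*, -3:-1/3, -5:-1/1
[5] X move#7: -1:+1/4*, -3:+1/2, -5:+1/0
[4] O move#8: -1:-1/3*, -3:-1/1
[3] X move#9: -1:+1/2*, -3:+1/0
[2] O move#10: -1:-1/1*
[1] X move#11: -1:+1/0*
[0] end (terminal -1, O#12); searched 11 to 11
suppose X passes — search the same position with O to move:
pass> [11] O move#1: -1:+1/10*, -3:+1/8, -5:+1/6
pass> [10] X move#2: -1:-1/9*, -3:-1/7, -5:-1/5
pass> [9] O move#3: -1:+1/8*, -3:+1/6, -5:+1/4
pass> [8] X move#4: -1:-1/7*, -3:-1/5, -5:-1/3
pass> [7] O move#5: -1:+1/6*, -3:+1/4, -5:+1/2
pass> [6] X move#6: -1:-1/5*, -3:-1/3, -5:-1/1
pass> [5] O move#7: -1:+1/4*, -3:+1/2, -5:+1/0
pass> [4] X move#8: -1:-1/3*, -3:-1/1
pass> [3] O move#9: -1:+1/2*, -3:+1/0
pass> [2] X move#10: -1:-1/1*
pass> [1] O move#11: -1:+1/0*
pass> [0] end (terminal -1, X#12); searched 11 to 11
for X: play +1, pass -1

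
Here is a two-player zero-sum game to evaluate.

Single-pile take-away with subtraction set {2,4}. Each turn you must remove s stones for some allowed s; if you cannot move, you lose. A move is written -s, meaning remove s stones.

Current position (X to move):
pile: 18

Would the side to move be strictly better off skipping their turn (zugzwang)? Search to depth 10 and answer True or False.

zugzwang(18, X) = True

[18] X move#1: -2:-1/16*, -4:-1/14
[16] O move#2: -2:-1/14, -4:+1/12*
[12] X move#3: -2:-1/10*, -4:-1/8
[10] O move#4: -2:-1/8, -4:+1/6*
[6] X move#5: -2:-1/4*, -4:-1/2
[4] O move#6: -2:-1/2, -4:+1/0*
[0] end (terminal -1, X#7); searched 18 to 10
pass branch (O moves first from the same position):
  | [18] O move#1: -2:-1/16*, -4:-1/14
  | [16] X move#2: -2:-1/14, -4:+1/12*
  | [12] O move#3: -2:-1/10*, -4:-1/8
  | [10] X move#4: -2:-1/8, -4:+1/6*
  | [6] O move#5: -2:-1/4*, -4:-1/2
  | [4] X move#6: -2:-1/2, -4:+1/0*
  | [0] end (terminal -1, O#7); searched 18 to 10
X moving scores -1; X passing scores +1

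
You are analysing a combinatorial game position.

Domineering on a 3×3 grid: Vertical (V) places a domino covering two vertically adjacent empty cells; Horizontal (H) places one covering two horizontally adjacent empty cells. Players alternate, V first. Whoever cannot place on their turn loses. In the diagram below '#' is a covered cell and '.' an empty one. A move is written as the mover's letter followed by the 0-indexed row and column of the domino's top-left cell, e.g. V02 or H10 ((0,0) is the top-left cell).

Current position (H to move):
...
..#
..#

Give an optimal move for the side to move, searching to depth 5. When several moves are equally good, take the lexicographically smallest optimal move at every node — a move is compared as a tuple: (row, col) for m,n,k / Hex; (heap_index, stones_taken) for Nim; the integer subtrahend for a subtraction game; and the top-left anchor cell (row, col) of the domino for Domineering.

H's best at [.../..#/..#]: H10

[.../..#/..#] H move#1: H00:-1/##./..#/..#, H01:-1/.##/..#/..#, H10:+1/.../###/..#*, H20:-1/.../..#/###
[.../###/..#] end (terminal -1, V#2); searched .../..#/..# to 5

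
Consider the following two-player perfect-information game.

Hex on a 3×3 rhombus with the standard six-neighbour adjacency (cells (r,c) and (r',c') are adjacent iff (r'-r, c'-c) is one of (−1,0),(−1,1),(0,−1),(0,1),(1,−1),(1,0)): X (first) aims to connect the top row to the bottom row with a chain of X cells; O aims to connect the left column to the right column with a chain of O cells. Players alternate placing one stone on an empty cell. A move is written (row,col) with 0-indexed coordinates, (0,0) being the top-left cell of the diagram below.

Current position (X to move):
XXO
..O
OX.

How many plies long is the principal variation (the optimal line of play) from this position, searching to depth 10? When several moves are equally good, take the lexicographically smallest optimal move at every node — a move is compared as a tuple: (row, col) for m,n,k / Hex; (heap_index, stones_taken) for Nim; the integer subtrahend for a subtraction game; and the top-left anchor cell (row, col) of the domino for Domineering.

PV length from [XXO/..O/OX.]: 1 ply

ply 1, X at XXO/..O/OX. | (1,0)=-1→XXO/X.O/OX.; (1,1)=+1→XXO/.XO/OX.*; (2,2)=-1→XXO/..O/OXX
ply 2: XXO/.XO/OX. is terminal -1 (O); from XXO/..O/OX. depth 10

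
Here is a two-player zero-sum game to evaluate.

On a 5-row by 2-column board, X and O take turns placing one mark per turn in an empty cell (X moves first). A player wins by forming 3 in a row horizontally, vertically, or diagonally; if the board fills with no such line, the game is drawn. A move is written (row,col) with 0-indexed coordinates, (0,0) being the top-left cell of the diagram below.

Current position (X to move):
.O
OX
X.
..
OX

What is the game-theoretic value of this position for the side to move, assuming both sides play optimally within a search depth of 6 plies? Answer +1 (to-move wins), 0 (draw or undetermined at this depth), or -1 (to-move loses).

value(.O/OX/X./../OX, X) = 0

p1 X@[.O/OX/X./../OX]: (0,0)[XO/OX/X./../OX]+0* (2,1)[.O/OX/XX/../OX]+0 (3,0)[.O/OX/X./X./OX]+0 (3,1)[.O/OX/X./.X/OX]+0
p2 O@[XO/OX/X./../OX]: (2,1)[XO/OX/XO/../OX]+0* (3,0)[XO/OX/X./O./OX]+0 (3,1)[XO/OX/X./.O/OX]+0
p3 X@[XO/OX/XO/../OX]: (3,0)[XO/OX/XO/X./OX]+0* (3,1)[XO/OX/XO/.X/OX]+0
p4 O@[XO/OX/XO/X./OX]: (3,1)[XO/OX/XO/XO/OX]+0*
p5 X@[XO/OX/XO/XO/OX] terminal +0; root [.O/OX/X./../OX] d6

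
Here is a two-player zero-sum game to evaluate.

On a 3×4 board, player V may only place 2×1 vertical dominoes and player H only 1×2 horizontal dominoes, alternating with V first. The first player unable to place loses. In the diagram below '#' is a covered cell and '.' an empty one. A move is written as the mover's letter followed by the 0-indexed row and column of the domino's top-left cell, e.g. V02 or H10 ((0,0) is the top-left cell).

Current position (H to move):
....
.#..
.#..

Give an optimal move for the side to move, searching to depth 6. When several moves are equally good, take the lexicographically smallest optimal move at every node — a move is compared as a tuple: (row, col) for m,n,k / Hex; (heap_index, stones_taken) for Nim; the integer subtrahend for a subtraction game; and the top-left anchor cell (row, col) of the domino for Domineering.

ply 1, H at ..../.#../.#.. | H00=-1→##../.#../.#..; H01=-1→.##./.#../.#..; H02=-1→..##/.#../.#..; H12=+1→..../.###/.#..*; H22=-1→..../.#../.###
ply 2, V at ..../.###/.#.. | V00=-1→#.../####/.#..*; V10=-1→..../####/##..
ply 3, H at #.../####/.#.. | H01=+1→###./####/.#..*; H02=+1→#.##/####/.#..; H22=+1→#.../####/.###
ply 4: ###./####/.#.. is terminal -1 (V); from ..../.#../.#.. depth 6

H's best at [..../.#../.#..]: H12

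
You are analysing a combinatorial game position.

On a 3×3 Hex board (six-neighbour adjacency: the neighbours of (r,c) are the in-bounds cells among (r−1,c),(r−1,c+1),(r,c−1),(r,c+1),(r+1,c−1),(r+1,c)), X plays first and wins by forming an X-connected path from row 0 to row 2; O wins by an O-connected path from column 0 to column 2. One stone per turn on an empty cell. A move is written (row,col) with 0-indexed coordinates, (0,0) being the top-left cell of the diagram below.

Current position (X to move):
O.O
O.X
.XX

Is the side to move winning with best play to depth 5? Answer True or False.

ply 1, X at O.O/O.X/.XX | (0,1)=-1→OXO/O.X/.XX*; (1,1)=-1→O.O/OXX/.XX; (2,0)=-1→O.O/O.X/XXX
ply 2, O at OXO/O.X/.XX | (1,1)=+1→OXO/OOX/.XX*; (2,0)=-1→OXO/O.X/OXX
ply 3: OXO/OOX/.XX is terminal -1 (X); from O.O/O.X/.XX depth 5

X winning at [O.O/O.X/.XX]: False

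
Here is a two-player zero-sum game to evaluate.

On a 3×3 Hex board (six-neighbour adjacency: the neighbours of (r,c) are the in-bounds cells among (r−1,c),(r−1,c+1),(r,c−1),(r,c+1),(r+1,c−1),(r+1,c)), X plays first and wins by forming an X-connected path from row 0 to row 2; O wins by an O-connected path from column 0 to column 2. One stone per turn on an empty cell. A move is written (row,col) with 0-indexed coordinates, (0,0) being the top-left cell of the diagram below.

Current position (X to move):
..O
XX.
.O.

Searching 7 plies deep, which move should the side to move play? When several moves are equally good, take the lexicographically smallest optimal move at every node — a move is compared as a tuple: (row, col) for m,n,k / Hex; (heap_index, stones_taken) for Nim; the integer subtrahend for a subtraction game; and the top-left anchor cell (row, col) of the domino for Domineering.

[..O/XX./.O.] X move#1: (0,0):-1/X.O/XX./.O., (0,1):-1/.XO/XX./.O., (1,2):+1/..O/XXX/.O.*, (2,0):+1/..O/XX./XO., (2,2):+1/..O/XX./.OX
[..O/XXX/.O.] O move#2: (0,0):-1/O.O/XXX/.O.*, (0,1):-1/.OO/XXX/.O., (2,0):-1/..O/XXX/OO., (2,2):-1/..O/XXX/.OO
[O.O/XXX/.O.] X move#3: (0,1):+1/OXO/XXX/.O.*, (2,0):-1/O.O/XXX/XO., (2,2):-1/O.O/XXX/.OX
[OXO/XXX/.O.] O move#4: (2,0):-1/OXO/XXX/OO.*, (2,2):-1/OXO/XXX/.OO
[OXO/XXX/OO.] X move#5: (2,2):+1/OXO/XXX/OOX*
[OXO/XXX/OOX] end (terminal -1, O#6); searched ..O/XX./.O. to 7

X's best at [..O/XX./.O.]: (1,2)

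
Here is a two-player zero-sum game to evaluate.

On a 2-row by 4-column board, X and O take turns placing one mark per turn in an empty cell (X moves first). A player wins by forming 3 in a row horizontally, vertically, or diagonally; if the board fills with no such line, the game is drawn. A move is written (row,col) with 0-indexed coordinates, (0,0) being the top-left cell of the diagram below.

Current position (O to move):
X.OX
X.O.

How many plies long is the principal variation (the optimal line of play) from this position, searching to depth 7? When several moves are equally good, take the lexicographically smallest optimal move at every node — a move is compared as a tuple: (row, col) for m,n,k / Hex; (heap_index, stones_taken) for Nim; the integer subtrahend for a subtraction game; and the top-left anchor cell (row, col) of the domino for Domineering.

PV length from [X.OX/X.O.]: 3 plies

ply 1, O at X.OX/X.O. | (0,1)=+0→XOOX/X.O.*; (1,1)=+0→X.OX/XOO.; (1,3)=+0→X.OX/X.OO
ply 2, X at XOOX/X.O. | (1,1)=+0→XOOX/XXO.*; (1,3)=+0→XOOX/X.OX
ply 3, O at XOOX/XXO. | (1,3)=+0→XOOX/XXOO*
ply 4: XOOX/XXOO is terminal +0 (X); from X.OX/X.O. depth 7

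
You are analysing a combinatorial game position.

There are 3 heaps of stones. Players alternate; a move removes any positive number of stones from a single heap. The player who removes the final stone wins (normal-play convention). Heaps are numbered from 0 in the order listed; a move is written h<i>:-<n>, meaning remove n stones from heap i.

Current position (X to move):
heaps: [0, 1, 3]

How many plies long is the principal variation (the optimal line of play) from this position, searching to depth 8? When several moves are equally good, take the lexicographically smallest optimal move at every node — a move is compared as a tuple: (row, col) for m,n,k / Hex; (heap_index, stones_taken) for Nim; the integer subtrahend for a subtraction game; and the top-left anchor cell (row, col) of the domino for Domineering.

PV length from [(0,1,3)]: 3 plies

ply 1, X at (0,1,3) | h1:-1=-1→(0,0,3); h2:-1=-1→(0,1,2); h2:-2=+1→(0,1,1)*; h2:-3=-1→(0,1,0)
ply 2, O at (0,1,1) | h1:-1=-1→(0,0,1)*; h2:-1=-1→(0,1,0)
ply 3, X at (0,0,1) | h2:-1=+1→(0,0,0)*
ply 4: (0,0,0) is terminal -1 (O); from (0,1,3) depth 8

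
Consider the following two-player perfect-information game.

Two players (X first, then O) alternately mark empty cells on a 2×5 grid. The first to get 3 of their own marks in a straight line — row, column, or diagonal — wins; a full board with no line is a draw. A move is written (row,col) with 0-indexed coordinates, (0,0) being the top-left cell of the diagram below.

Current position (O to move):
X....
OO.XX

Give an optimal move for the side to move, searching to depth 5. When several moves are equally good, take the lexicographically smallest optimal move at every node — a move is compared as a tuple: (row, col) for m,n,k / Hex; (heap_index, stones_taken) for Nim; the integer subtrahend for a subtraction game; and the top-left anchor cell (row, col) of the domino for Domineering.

ply 1, O at X..../OO.XX | (0,1)=-1→XO.../OO.XX; (0,2)=-1→X.O../OO.XX; (0,3)=-1→X..O./OO.XX; (0,4)=-1→X...O/OO.XX; (1,2)=+1→X..../OOOXX*
ply 2: X..../OOOXX is terminal -1 (X); from X..../OO.XX depth 5

O's best at [X..../OO.XX]: (1,2)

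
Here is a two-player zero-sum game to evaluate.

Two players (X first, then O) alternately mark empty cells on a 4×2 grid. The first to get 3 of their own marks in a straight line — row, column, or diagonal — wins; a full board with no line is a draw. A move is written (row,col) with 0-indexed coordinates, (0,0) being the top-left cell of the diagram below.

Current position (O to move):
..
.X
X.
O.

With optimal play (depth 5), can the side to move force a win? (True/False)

O winning at [../.X/X./O.]: False

p1 O@[../.X/X./O.]: (0,0)[O./.X/X./O.]-1 (0,1)[.O/.X/X./O.]+0* (1,0)[../OX/X./O.]-1 (2,1)[../.X/XO/O.]+0 (3,1)[../.X/X./OO]+0
p2 X@[.O/.X/X./O.]: (0,0)[XO/.X/X./O.]+0* (1,0)[.O/XX/X./O.]+0 (2,1)[.O/.X/XX/O.]+0 (3,1)[.O/.X/X./OX]+0
p3 O@[XO/.X/X./O.]: (1,0)[XO/OX/X./O.]+0* (2,1)[XO/.X/XO/O.]-1 (3,1)[XO/.X/X./OO]-1
p4 X@[XO/OX/X./O.]: (2,1)[XO/OX/XX/O.]+0* (3,1)[XO/OX/X./OX]+0
p5 O@[XO/OX/XX/O.]: (3,1)[XO/OX/XX/OO]+0*
p6 X@[XO/OX/XX/OO] terminal +0; root [../.X/X./O.] d5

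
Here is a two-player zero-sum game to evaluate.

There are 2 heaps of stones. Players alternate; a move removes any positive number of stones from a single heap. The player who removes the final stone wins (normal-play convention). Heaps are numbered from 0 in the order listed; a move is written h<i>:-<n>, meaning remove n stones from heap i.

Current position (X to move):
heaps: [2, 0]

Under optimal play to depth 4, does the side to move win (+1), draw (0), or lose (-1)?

value((2,0), X) = +1

[(2,0)] X move#1: h0:-1:-1/(1,0), h0:-2:+1/(0,0)*
[(0,0)] end (terminal -1, O#2); searched (2,0) to 4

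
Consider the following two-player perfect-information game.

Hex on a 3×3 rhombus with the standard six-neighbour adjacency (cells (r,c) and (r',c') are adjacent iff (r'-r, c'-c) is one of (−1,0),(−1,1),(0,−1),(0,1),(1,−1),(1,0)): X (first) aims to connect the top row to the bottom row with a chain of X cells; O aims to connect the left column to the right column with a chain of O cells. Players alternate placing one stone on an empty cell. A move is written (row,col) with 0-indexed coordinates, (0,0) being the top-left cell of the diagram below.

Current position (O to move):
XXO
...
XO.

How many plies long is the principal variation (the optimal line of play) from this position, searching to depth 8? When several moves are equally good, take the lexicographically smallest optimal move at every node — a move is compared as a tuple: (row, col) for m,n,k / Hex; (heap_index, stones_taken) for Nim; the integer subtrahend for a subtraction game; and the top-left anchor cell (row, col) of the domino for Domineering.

[XXO/.../XO.] O move#1: (1,0):-1/XXO/O../XO.*, (1,1):-1/XXO/.O./XO., (1,2):-1/XXO/..O/XO., (2,2):-1/XXO/.../XOO
[XXO/O../XO.] X move#2: (1,1):+1/XXO/OX./XO.*, (1,2):-1/XXO/O.X/XO., (2,2):-1/XXO/O../XOX
[XXO/OX./XO.] end (terminal -1, O#3); searched XXO/.../XO. to 8

PV length from [XXO/.../XO.]: 2 plies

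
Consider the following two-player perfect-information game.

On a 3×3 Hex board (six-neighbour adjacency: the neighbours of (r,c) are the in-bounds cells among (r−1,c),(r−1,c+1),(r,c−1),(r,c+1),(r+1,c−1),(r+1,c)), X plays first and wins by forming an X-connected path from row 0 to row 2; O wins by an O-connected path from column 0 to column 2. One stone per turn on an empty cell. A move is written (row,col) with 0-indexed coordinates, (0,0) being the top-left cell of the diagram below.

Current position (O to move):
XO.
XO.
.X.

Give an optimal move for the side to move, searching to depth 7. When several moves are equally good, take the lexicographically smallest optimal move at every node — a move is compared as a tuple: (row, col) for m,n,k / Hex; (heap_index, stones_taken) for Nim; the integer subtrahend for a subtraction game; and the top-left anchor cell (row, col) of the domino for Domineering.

O's best at [XO./XO./.X.]: (2,0)

p1 O@[XO./XO./.X.]: (0,2)[XOO/XO./.X.]-1 (1,2)[XO./XOO/.X.]-1 (2,0)[XO./XO./OX.]+1* (2,2)[XO./XO./.XO]-1
p2 X@[XO./XO./OX.]: (0,2)[XOX/XO./OX.]-1* (1,2)[XO./XOX/OX.]-1 (2,2)[XO./XO./OXX]-1
p3 O@[XOX/XO./OX.]: (1,2)[XOX/XOO/OX.]+1* (2,2)[XOX/XO./OXO]-1
p4 X@[XOX/XOO/OX.] terminal -1; root [XO./XO./.X.] d7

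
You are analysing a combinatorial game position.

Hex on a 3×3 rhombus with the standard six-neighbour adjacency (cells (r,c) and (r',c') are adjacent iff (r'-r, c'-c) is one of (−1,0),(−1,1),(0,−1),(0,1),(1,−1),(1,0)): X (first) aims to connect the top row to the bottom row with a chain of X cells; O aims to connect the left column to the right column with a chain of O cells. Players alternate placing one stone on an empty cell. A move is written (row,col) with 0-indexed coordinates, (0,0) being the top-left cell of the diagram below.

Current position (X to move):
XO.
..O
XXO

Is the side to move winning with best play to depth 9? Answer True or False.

X winning at [XO./..O/XXO]: True

p1 X@[XO./..O/XXO]: (0,2)[XOX/..O/XXO]+1* (1,0)[XO./X.O/XXO]+1 (1,1)[XO./.XO/XXO]+1
p2 O@[XOX/..O/XXO]: (1,0)[XOX/O.O/XXO]-1* (1,1)[XOX/.OO/XXO]-1
p3 X@[XOX/O.O/XXO]: (1,1)[XOX/OXO/XXO]+1*
p4 O@[XOX/OXO/XXO] terminal -1; root [XO./..O/XXO] d9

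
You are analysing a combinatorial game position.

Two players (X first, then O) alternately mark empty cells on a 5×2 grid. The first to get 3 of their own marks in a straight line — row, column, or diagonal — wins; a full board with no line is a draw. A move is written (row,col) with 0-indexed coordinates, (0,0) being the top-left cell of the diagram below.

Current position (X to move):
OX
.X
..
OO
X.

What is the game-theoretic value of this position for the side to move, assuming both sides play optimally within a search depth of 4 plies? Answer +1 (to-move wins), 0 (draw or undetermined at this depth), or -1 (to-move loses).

ply 1, X at OX/.X/../OO/X. | (1,0)=+0→OX/XX/../OO/X.; (2,0)=+0→OX/.X/X./OO/X.; (2,1)=+1→OX/.X/.X/OO/X.*; (4,1)=+0→OX/.X/../OO/XX
ply 2: OX/.X/.X/OO/X. is terminal -1 (O); from OX/.X/../OO/X. depth 4

value(OX/.X/../OO/X., X) = +1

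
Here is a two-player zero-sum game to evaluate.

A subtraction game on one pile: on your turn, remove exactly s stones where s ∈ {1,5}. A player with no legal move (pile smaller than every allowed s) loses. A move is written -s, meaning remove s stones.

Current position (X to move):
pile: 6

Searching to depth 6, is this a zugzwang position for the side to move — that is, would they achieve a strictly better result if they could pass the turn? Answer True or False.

zugzwang(6, X) = True

[6] X move#1: -1:-1/5*, -5:-1/1
[5] O move#2: -1:+1/4*, -5:+1/0
[4] X move#3: -1:-1/3*
[3] O move#4: -1:+1/2*
[2] X move#5: -1:-1/1*
[1] O move#6: -1:+1/0*
[0] end (terminal -1, X#7); searched 6 to 6
if X skipped the turn, O would face:
~ [6] O move#1: -1:-1/5*, -5:-1/1
~ [5] X move#2: -1:+1/4*, -5:+1/0
~ [4] O move#3: -1:-1/3*
~ [3] X move#4: -1:+1/2*
~ [2] O move#5: -1:-1/1*
~ [1] X move#6: -1:+1/0*
~ [0] end (terminal -1, O#7); searched 6 to 6
compare (X): move=-1 vs pass=+1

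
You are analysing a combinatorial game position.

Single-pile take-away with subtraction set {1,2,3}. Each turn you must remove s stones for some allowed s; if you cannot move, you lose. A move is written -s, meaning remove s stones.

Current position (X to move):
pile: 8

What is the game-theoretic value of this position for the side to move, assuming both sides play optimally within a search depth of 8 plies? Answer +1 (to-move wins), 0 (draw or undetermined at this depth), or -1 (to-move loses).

value(8, X) = -1

ply 1, X at 8 | -1=-1→7*; -2=-1→6; -3=-1→5
ply 2, O at 7 | -1=-1→6; -2=-1→5; -3=+1→4*
ply 3, X at 4 | -1=-1→3*; -2=-1→2; -3=-1→1
ply 4, O at 3 | -1=-1→2; -2=-1→1; -3=+1→0*
ply 5: 0 is terminal -1 (X); from 8 depth 8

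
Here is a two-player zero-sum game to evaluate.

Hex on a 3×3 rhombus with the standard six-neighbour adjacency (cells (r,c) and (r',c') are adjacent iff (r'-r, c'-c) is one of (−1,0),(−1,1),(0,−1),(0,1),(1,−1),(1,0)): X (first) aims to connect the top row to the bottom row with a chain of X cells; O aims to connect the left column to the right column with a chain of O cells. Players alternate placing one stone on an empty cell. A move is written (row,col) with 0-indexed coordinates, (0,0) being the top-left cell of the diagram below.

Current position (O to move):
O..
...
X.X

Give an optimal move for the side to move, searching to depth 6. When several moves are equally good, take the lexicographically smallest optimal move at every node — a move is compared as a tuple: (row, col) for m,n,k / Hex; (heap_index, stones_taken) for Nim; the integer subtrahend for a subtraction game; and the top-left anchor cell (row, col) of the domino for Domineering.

O's best at [O../.../X.X]: (1,1)

p1 O@[O../.../X.X]: (0,1)[OO./.../X.X]-1 (0,2)[O.O/.../X.X]-1 (1,0)[O../O../X.X]-1 (1,1)[O../.O./X.X]+1* (1,2)[O../..O/X.X]-1 (2,1)[O../.../XOX]-1
p2 X@[O../.O./X.X]: (0,1)[OX./.O./X.X]-1* (0,2)[O.X/.O./X.X]-1 (1,0)[O../XO./X.X]-1 (1,2)[O../.OX/X.X]-1 (2,1)[O../.O./XXX]-1
p3 O@[OX./.O./X.X]: (0,2)[OXO/.O./X.X]-1 (1,0)[OX./OO./X.X]+1* (1,2)[OX./.OO/X.X]-1 (2,1)[OX./.O./XOX]-1
p4 X@[OX./OO./X.X]: (0,2)[OXX/OO./X.X]-1* (1,2)[OX./OOX/X.X]-1 (2,1)[OX./OO./XXX]-1
p5 O@[OXX/OO./X.X]: (1,2)[OXX/OOO/X.X]+1* (2,1)[OXX/OO./XOX]-1
p6 X@[OXX/OOO/X.X] terminal -1; root [O../.../X.X] d6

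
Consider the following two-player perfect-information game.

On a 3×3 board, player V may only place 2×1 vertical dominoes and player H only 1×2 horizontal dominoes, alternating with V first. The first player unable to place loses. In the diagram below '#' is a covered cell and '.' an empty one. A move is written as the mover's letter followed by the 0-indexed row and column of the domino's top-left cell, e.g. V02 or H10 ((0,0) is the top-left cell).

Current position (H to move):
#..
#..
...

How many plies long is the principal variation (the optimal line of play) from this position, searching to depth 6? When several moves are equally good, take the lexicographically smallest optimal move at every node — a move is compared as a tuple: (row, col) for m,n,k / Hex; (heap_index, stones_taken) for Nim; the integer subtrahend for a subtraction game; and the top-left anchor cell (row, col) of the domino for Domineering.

PV length from [#../#../...]: 1 ply

[#../#../...] H move#1: H01:-1/###/#../..., H11:+1/#../###/...*, H20:-1/#../#../##., H21:-1/#../#../.##
[#../###/...] end (terminal -1, V#2); searched #../#../... to 6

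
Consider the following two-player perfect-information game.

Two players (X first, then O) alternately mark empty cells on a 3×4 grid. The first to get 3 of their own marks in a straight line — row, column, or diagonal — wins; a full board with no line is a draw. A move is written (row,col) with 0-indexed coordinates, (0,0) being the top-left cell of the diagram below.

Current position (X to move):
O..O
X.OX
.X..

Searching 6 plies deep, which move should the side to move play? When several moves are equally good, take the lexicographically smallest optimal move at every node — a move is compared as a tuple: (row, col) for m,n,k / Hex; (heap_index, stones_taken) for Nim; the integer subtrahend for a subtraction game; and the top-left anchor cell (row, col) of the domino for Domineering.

[O..O/X.OX/.X..] X move#1: (0,1):+1/OX.O/X.OX/.X..*, (0,2):+0/O.XO/X.OX/.X.., (1,1):-1/O..O/XXOX/.X.., (2,0):-1/O..O/X.OX/XX.., (2,2):+1/O..O/X.OX/.XX., (2,3):-1/O..O/X.OX/.X.X
[OX.O/X.OX/.X..] O move#2: (0,2):-1/OXOO/X.OX/.X..*, (1,1):-1/OX.O/XOOX/.X.., (2,0):-1/OX.O/X.OX/OX.., (2,2):-1/OX.O/X.OX/.XO., (2,3):-1/OX.O/X.OX/.X.O
[OXOO/X.OX/.X..] X move#3: (1,1):+1/OXOO/XXOX/.X..*, (2,0):-1/OXOO/X.OX/XX.., (2,2):+1/OXOO/X.OX/.XX., (2,3):-1/OXOO/X.OX/.X.X
[OXOO/XXOX/.X..] end (terminal -1, O#4); searched O..O/X.OX/.X.. to 6

X's best at [O..O/X.OX/.X..]: (0,1)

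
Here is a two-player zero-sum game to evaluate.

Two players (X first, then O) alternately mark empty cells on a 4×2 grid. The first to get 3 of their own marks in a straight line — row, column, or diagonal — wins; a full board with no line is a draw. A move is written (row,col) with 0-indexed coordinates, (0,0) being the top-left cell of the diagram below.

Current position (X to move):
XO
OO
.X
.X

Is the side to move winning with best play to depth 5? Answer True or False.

X winning at [XO/OO/.X/.X]: False

[XO/OO/.X/.X] X move#1: (2,0):+0/XO/OO/XX/.X*, (3,0):+0/XO/OO/.X/XX
[XO/OO/XX/.X] O move#2: (3,0):+0/XO/OO/XX/OX*
[XO/OO/XX/OX] end (terminal +0, X#3); searched XO/OO/.X/.X to 5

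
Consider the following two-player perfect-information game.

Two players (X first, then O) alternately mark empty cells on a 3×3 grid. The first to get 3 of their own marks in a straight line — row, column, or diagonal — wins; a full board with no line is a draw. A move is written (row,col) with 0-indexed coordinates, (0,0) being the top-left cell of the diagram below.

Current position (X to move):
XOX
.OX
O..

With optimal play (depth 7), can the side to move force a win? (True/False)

X winning at [XOX/.OX/O..]: True

p1 X@[XOX/.OX/O..]: (1,0)[XOX/XOX/O..]-1 (2,1)[XOX/.OX/OX.]+0 (2,2)[XOX/.OX/O.X]+1*
p2 O@[XOX/.OX/O.X] terminal -1; root [XOX/.OX/O..] d7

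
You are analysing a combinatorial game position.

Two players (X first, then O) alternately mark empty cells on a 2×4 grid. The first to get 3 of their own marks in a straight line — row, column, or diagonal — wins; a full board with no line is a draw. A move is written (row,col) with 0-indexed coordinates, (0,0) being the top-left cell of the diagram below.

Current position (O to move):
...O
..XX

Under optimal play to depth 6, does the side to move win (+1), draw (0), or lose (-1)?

p1 O@[...O/..XX]: (0,0)[O..O/..XX]-1 (0,1)[.O.O/..XX]-1 (0,2)[..OO/..XX]-1 (1,0)[...O/O.XX]-1 (1,1)[...O/.OXX]+0*
p2 X@[...O/.OXX]: (0,0)[X..O/.OXX]+0* (0,1)[.X.O/.OXX]+0 (0,2)[..XO/.OXX]+0 (1,0)[...O/XOXX]+0
p3 O@[X..O/.OXX]: (0,1)[XO.O/.OXX]+0* (0,2)[X.OO/.OXX]+0 (1,0)[X..O/OOXX]+0
p4 X@[XO.O/.OXX]: (0,2)[XOXO/.OXX]+0* (1,0)[XO.O/XOXX]-1
p5 O@[XOXO/.OXX]: (1,0)[XOXO/OOXX]+0*
p6 X@[XOXO/OOXX] terminal +0; root [...O/..XX] d6

value(...O/..XX, O) = 0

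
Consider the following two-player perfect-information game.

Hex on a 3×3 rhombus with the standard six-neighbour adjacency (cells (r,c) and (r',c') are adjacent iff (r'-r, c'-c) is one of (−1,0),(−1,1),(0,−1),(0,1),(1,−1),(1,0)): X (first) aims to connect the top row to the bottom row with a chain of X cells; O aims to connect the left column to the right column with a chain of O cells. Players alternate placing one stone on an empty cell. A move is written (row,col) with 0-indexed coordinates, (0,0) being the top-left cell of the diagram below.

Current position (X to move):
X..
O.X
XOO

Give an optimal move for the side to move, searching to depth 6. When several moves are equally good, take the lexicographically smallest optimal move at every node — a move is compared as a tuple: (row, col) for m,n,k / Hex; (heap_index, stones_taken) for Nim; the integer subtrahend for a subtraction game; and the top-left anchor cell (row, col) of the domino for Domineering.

[X../O.X/XOO] X move#1: (0,1):-1/XX./O.X/XOO, (0,2):-1/X.X/O.X/XOO, (1,1):+1/X../OXX/XOO*
[X../OXX/XOO] O move#2: (0,1):-1/XO./OXX/XOO*, (0,2):-1/X.O/OXX/XOO
[XO./OXX/XOO] X move#3: (0,2):+1/XOX/OXX/XOO*
[XOX/OXX/XOO] end (terminal -1, O#4); searched X../O.X/XOO to 6

X's best at [X../O.X/XOO]: (1,1)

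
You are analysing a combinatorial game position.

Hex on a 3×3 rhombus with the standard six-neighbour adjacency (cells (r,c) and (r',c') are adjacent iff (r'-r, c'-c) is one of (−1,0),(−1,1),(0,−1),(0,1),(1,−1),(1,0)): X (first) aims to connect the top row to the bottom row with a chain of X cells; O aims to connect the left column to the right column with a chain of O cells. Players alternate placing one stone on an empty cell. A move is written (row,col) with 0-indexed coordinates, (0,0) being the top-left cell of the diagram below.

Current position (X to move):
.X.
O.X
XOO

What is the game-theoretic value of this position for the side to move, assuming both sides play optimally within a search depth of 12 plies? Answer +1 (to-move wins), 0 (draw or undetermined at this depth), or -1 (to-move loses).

value(.X./O.X/XOO, X) = +1

p1 X@[.X./O.X/XOO]: (0,0)[XX./O.X/XOO]-1 (0,2)[.XX/O.X/XOO]-1 (1,1)[.X./OXX/XOO]+1*
p2 O@[.X./OXX/XOO] terminal -1; root [.X./O.X/XOO] d12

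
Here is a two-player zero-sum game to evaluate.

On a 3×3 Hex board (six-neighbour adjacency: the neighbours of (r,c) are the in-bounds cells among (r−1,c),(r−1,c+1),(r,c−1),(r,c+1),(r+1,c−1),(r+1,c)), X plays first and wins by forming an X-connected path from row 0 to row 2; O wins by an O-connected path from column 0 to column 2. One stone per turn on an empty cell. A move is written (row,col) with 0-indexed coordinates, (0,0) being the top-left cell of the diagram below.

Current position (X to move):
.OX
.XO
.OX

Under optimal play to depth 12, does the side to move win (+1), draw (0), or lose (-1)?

ply 1, X at .OX/.XO/.OX | (0,0)=-1→XOX/.XO/.OX; (1,0)=-1→.OX/XXO/.OX; (2,0)=+1→.OX/.XO/XOX*
ply 2: .OX/.XO/XOX is terminal -1 (O); from .OX/.XO/.OX depth 12

value(.OX/.XO/.OX, X) = +1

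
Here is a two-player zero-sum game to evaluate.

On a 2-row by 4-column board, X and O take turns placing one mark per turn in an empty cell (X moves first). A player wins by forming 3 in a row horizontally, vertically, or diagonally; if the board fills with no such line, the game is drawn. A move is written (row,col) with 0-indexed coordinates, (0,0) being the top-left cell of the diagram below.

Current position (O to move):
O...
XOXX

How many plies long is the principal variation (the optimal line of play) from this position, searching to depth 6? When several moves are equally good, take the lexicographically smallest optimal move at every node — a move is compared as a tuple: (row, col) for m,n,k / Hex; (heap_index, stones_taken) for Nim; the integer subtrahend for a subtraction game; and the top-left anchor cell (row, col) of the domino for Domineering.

ply 1, O at O.../XOXX | (0,1)=+0→OO../XOXX*; (0,2)=+0→O.O./XOXX; (0,3)=+0→O..O/XOXX
ply 2, X at OO../XOXX | (0,2)=+0→OOX./XOXX*; (0,3)=-1→OO.X/XOXX
ply 3, O at OOX./XOXX | (0,3)=+0→OOXO/XOXX*
ply 4: OOXO/XOXX is terminal +0 (X); from O.../XOXX depth 6

PV length from [O.../XOXX]: 3 plies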